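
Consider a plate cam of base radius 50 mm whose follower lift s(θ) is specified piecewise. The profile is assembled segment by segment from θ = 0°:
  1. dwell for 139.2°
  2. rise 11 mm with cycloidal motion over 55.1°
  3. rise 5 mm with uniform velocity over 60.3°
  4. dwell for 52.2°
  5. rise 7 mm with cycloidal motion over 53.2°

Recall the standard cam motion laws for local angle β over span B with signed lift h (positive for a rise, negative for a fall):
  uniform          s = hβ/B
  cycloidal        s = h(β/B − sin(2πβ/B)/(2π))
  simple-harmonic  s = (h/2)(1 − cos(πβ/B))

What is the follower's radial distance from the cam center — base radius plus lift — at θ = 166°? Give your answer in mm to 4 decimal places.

seg 1 [0°–139.2°] dwell: s stays 0.0000
seg 2 [139.2°–194.3°] cycloidal, h=11: θ=166° here. β=26.8, B=55.1. 11·(0.4864 − sin(2π·0.4864)/(2π)) = 5.2007 → s = 5.2007
radial distance = base radius + s = 50 + 5.2007 = 55.2007

55.2007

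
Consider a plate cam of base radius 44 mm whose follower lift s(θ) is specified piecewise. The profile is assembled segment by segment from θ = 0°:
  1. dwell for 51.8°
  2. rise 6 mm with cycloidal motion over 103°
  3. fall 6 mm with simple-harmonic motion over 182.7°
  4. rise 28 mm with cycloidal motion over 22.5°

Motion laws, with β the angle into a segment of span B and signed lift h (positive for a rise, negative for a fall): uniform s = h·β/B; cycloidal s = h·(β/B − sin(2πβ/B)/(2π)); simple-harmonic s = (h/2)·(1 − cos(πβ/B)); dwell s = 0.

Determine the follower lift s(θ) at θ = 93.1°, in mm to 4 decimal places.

seg 1 [0°–51.8°] dwell: s stays 0.0000
seg 2 [51.8°–154.8°] cycloidal, h=6: θ=93.1° here. β=41.3, B=103. 6·(0.4010 − sin(2π·0.4010)/(2π)) = 1.8493 → s = 1.8493

1.8493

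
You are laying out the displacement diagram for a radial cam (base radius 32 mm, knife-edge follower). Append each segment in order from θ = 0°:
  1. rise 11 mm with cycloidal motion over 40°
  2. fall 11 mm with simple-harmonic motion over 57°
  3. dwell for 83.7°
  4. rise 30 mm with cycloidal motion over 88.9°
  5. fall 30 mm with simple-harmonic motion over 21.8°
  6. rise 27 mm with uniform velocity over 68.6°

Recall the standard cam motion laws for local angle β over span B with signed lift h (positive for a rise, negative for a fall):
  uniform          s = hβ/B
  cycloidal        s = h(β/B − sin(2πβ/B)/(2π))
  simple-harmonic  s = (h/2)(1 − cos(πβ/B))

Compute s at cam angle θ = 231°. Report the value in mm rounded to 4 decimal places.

seg 1 [0°–40°] cycloidal, h=11: full span → s += 11 → s = 11.0000
seg 2 [40°–97°] simple-harmonic, h=-11: full span → s += -11 → s = 0.0000
seg 3 [97°–180.7°] dwell: s stays 0.0000
seg 4 [180.7°–269.6°] cycloidal, h=30: θ=231° here. β=50.3, B=88.9. 30·(0.5658 − sin(2π·0.5658)/(2π)) = 18.8925 → s = 18.8925

18.8925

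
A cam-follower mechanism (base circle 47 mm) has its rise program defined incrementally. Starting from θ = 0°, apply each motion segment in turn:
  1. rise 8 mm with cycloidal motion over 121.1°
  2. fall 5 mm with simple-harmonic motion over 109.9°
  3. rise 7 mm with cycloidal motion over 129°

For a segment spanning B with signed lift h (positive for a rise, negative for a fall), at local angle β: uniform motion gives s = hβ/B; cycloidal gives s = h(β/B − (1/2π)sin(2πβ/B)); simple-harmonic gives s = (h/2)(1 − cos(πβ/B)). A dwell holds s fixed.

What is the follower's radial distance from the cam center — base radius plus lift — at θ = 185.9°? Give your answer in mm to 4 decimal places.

seg 1 [0°–121.1°] cycloidal, h=8: full span → s += 8 → s = 8.0000
seg 2 [121.1°–231°] simple-harmonic, h=-5: θ=185.9° here. β=64.8, B=109.9. -5/2·(1 − cos(π·0.5896)) = -3.1947 → s = 4.8053
radial distance = base radius + s = 47 + 4.8053 = 51.8053

51.8053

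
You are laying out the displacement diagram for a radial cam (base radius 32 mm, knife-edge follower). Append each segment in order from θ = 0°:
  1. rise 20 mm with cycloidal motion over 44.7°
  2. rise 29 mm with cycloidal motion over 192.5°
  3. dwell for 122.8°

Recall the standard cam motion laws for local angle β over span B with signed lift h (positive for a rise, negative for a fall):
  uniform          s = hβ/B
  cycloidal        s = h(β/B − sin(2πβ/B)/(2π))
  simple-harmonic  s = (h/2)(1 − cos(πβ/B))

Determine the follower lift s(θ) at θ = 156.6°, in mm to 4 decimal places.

seg 1 [0°–44.7°] cycloidal, h=20: full span → s += 20 → s = 20.0000
seg 2 [44.7°–237.2°] cycloidal, h=29: θ=156.6° here. β=111.9, B=192.5. 29·(0.5813 − sin(2π·0.5813)/(2π)) = 19.1141 → s = 39.1141

39.1141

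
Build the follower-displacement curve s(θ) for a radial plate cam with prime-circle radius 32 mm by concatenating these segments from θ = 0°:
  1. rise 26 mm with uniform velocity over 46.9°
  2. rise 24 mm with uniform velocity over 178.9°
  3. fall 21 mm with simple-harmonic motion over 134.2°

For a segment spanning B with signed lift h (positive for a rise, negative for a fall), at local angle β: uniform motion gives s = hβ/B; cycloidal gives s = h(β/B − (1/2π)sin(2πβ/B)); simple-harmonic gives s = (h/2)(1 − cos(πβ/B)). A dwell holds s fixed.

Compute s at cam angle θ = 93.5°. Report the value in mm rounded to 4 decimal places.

seg 1 [0°–46.9°] uniform, h=26: full span → s += 26 → s = 26.0000
seg 2 [46.9°–225.8°] uniform, h=24: θ=93.5° here. β=46.6, B=178.9. 24·46.6/178.9 = 6.2515 → s = 32.2515

32.2515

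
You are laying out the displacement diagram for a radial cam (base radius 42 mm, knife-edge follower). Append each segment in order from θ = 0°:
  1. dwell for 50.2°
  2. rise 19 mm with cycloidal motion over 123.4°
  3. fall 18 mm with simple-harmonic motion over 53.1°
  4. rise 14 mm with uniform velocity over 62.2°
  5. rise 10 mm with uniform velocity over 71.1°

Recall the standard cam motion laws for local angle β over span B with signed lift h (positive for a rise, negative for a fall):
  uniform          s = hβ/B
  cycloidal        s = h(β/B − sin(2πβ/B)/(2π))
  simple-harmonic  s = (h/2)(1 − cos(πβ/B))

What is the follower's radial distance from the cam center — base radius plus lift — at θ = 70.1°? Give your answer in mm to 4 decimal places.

seg 1 [0°–50.2°] dwell: s stays 0.0000
seg 2 [50.2°–173.6°] cycloidal, h=19: θ=70.1° here. β=19.9, B=123.4. 19·(0.1613 − sin(2π·0.1613)/(2π)) = 0.4980 → s = 0.4980
radial distance = base radius + s = 42 + 0.4980 = 42.4980

42.4980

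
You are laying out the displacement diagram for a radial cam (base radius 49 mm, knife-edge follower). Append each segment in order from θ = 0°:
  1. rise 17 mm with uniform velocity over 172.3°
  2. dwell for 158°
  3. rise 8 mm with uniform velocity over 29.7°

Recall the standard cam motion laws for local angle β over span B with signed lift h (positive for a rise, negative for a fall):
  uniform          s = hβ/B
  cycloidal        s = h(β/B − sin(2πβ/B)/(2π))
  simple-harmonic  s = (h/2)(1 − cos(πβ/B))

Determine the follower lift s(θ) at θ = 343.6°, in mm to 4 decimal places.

seg 1 [0°–172.3°] uniform, h=17: full span → s += 17 → s = 17.0000
seg 2 [172.3°–330.3°] dwell: s stays 17.0000
seg 3 [330.3°–360°] uniform, h=8: θ=343.6° here. β=13.3, B=29.7. 8·13.3/29.7 = 3.5825 → s = 20.5825

20.5825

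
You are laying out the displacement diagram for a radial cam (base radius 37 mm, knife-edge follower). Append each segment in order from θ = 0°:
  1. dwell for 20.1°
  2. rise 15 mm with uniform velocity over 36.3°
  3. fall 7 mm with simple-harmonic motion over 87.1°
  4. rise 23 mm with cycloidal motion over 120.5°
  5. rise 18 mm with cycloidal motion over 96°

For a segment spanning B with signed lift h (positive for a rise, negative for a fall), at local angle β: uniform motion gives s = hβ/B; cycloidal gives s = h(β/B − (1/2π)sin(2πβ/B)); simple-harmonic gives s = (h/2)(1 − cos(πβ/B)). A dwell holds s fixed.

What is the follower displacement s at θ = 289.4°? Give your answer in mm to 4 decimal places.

seg 1 [0°–20.1°] dwell: s stays 0.0000
seg 2 [20.1°–56.4°] uniform, h=15: full span → s += 15 → s = 15.0000
seg 3 [56.4°–143.5°] simple-harmonic, h=-7: full span → s += -7 → s = 8.0000
seg 4 [143.5°–264°] cycloidal, h=23: full span → s += 23 → s = 31.0000
seg 5 [264°–360°] cycloidal, h=18: θ=289.4° here. β=25.4, B=96. 18·(0.2646 − sin(2π·0.2646)/(2π)) = 1.9097 → s = 32.9097

32.9097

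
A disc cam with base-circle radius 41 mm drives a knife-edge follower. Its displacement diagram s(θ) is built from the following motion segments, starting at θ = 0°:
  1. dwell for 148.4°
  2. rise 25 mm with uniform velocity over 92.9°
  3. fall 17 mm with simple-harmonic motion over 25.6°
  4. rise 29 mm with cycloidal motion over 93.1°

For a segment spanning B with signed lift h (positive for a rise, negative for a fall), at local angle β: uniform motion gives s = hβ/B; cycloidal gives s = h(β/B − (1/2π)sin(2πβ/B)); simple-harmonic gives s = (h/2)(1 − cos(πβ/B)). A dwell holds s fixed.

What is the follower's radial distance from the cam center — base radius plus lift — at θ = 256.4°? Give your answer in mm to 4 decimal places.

seg 1 [0°–148.4°] dwell: s stays 0.0000
seg 2 [148.4°–241.3°] uniform, h=25: full span → s += 25 → s = 25.0000
seg 3 [241.3°–266.9°] simple-harmonic, h=-17: θ=256.4° here. β=15.1, B=25.6. -17/2·(1 − cos(π·0.5898)) = -10.8674 → s = 14.1326
radial distance = base radius + s = 41 + 14.1326 = 55.1326

55.1326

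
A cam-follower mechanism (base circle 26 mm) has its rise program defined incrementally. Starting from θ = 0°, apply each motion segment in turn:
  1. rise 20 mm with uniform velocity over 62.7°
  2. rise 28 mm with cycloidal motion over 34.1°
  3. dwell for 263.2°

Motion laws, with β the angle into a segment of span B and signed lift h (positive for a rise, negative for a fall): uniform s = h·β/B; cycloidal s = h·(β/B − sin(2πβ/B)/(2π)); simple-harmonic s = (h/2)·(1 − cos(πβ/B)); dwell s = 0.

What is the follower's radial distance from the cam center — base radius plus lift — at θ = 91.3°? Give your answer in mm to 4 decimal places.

seg 1 [0°–62.7°] uniform, h=20: full span → s += 20 → s = 20.0000
seg 2 [62.7°–96.8°] cycloidal, h=28: θ=91.3° here. β=28.6, B=34.1. 28·(0.8387 − sin(2π·0.8387)/(2π)) = 27.2657 → s = 47.2657
radial distance = base radius + s = 26 + 47.2657 = 73.2657

73.2657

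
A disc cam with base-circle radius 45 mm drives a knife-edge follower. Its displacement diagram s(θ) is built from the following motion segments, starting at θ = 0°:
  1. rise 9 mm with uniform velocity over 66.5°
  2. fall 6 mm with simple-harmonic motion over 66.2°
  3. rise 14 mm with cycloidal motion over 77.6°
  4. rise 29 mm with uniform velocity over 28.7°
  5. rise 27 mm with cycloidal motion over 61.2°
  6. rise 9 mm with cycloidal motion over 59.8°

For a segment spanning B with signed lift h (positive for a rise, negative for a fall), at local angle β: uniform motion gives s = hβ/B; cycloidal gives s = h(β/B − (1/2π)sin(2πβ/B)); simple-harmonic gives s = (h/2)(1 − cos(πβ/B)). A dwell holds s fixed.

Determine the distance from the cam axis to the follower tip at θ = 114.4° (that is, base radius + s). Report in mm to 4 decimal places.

seg 1 [0°–66.5°] uniform, h=9: full span → s += 9 → s = 9.0000
seg 2 [66.5°–132.7°] simple-harmonic, h=-6: θ=114.4° here. β=47.9, B=66.2. -6/2·(1 − cos(π·0.7236)) = -4.9380 → s = 4.0620
radial distance = base radius + s = 45 + 4.0620 = 49.0620

49.0620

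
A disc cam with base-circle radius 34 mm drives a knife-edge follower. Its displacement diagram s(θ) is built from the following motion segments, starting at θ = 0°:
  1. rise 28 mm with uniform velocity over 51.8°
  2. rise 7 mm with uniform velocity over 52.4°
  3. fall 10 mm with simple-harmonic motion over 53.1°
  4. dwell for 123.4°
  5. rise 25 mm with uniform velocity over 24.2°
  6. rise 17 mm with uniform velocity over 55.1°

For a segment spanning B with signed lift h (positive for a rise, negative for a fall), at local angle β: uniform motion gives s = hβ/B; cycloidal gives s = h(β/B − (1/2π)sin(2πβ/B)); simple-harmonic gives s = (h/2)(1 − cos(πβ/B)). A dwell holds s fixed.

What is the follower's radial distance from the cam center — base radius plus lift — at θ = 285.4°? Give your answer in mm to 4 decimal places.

seg 1 [0°–51.8°] uniform, h=28: full span → s += 28 → s = 28.0000
seg 2 [51.8°–104.2°] uniform, h=7: full span → s += 7 → s = 35.0000
seg 3 [104.2°–157.3°] simple-harmonic, h=-10: full span → s += -10 → s = 25.0000
seg 4 [157.3°–280.7°] dwell: s stays 25.0000
seg 5 [280.7°–304.9°] uniform, h=25: θ=285.4° here. β=4.7, B=24.2. 25·4.7/24.2 = 4.8554 → s = 29.8554
radial distance = base radius + s = 34 + 29.8554 = 63.8554

63.8554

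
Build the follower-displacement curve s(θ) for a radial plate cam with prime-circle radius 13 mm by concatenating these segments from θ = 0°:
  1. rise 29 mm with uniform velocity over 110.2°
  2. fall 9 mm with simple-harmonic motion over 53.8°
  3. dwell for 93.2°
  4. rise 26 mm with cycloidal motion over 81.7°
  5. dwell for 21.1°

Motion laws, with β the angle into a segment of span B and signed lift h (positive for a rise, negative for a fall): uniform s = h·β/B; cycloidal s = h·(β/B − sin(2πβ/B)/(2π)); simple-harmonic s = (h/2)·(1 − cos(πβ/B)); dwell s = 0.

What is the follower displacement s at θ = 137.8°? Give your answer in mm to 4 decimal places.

seg 1 [0°–110.2°] uniform, h=29: full span → s += 29 → s = 29.0000
seg 2 [110.2°–164°] simple-harmonic, h=-9: θ=137.8° here. β=27.6, B=53.8. -9/2·(1 − cos(π·0.5130)) = -4.6839 → s = 24.3161

24.3161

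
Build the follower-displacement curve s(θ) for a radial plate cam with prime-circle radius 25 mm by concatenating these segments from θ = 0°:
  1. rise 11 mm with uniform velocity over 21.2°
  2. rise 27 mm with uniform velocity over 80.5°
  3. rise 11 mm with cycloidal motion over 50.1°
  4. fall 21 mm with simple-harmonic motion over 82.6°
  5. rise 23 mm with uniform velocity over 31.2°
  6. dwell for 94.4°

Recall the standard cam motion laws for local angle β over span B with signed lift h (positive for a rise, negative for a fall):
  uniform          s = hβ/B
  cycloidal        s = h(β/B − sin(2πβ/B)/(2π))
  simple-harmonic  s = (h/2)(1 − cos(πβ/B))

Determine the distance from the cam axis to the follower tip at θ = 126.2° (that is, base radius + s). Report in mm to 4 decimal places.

seg 1 [0°–21.2°] uniform, h=11: full span → s += 11 → s = 11.0000
seg 2 [21.2°–101.7°] uniform, h=27: full span → s += 27 → s = 38.0000
seg 3 [101.7°–151.8°] cycloidal, h=11: θ=126.2° here. β=24.5, B=50.1. 11·(0.4890 − sin(2π·0.4890)/(2π)) = 5.2586 → s = 43.2586
radial distance = base radius + s = 25 + 43.2586 = 68.2586

68.2586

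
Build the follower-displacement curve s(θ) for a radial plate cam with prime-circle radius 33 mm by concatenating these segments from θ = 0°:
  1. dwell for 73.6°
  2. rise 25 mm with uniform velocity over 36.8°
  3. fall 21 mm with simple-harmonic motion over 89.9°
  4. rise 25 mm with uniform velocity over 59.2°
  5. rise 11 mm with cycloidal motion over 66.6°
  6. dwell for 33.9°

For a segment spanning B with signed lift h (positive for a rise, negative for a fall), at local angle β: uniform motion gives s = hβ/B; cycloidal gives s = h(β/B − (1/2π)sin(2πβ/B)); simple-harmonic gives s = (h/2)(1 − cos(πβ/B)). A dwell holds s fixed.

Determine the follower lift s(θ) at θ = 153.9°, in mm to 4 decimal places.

seg 1 [0°–73.6°] dwell: s stays 0.0000
seg 2 [73.6°–110.4°] uniform, h=25: full span → s += 25 → s = 25.0000
seg 3 [110.4°–200.3°] simple-harmonic, h=-21: θ=153.9° here. β=43.5, B=89.9. -21/2·(1 − cos(π·0.4839)) = -9.9682 → s = 15.0318

15.0318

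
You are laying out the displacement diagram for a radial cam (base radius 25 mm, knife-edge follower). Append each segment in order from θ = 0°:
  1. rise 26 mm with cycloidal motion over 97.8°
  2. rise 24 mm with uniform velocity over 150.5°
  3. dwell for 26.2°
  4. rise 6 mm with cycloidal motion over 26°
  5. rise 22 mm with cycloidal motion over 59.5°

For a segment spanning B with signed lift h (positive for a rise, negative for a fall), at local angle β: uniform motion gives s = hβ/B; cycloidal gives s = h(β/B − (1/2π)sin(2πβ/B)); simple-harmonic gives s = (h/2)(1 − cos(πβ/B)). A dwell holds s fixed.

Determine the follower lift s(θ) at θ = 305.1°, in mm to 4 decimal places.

seg 1 [0°–97.8°] cycloidal, h=26: full span → s += 26 → s = 26.0000
seg 2 [97.8°–248.3°] uniform, h=24: full span → s += 24 → s = 50.0000
seg 3 [248.3°–274.5°] dwell: s stays 50.0000
seg 4 [274.5°–300.5°] cycloidal, h=6: full span → s += 6 → s = 56.0000
seg 5 [300.5°–360°] cycloidal, h=22: θ=305.1° here. β=4.6, B=59.5. 22·(0.0773 − sin(2π·0.0773)/(2π)) = 0.0661 → s = 56.0661

56.0661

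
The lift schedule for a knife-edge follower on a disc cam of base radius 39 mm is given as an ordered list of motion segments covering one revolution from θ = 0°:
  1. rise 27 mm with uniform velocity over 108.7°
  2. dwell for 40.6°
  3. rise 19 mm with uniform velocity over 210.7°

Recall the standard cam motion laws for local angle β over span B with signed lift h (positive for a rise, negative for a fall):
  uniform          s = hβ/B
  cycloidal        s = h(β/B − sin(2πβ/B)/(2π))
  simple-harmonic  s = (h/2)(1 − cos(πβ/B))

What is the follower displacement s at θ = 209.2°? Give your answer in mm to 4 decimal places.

seg 1 [0°–108.7°] uniform, h=27: full span → s += 27 → s = 27.0000
seg 2 [108.7°–149.3°] dwell: s stays 27.0000
seg 3 [149.3°–360°] uniform, h=19: θ=209.2° here. β=59.9, B=210.7. 19·59.9/210.7 = 5.4015 → s = 32.4015

32.4015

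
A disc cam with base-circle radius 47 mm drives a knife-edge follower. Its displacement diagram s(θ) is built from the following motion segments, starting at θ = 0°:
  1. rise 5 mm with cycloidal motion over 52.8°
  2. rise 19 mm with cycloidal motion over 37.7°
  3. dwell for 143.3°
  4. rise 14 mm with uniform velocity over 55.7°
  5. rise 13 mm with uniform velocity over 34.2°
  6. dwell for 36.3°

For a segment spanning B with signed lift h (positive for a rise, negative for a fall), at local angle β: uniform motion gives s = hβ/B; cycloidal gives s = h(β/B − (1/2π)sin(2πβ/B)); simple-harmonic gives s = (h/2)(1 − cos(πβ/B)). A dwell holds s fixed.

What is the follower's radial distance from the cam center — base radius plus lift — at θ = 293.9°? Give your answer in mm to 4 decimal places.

seg 1 [0°–52.8°] cycloidal, h=5: full span → s += 5 → s = 5.0000
seg 2 [52.8°–90.5°] cycloidal, h=19: full span → s += 19 → s = 24.0000
seg 3 [90.5°–233.8°] dwell: s stays 24.0000
seg 4 [233.8°–289.5°] uniform, h=14: full span → s += 14 → s = 38.0000
seg 5 [289.5°–323.7°] uniform, h=13: θ=293.9° here. β=4.4, B=34.2. 13·4.4/34.2 = 1.6725 → s = 39.6725
radial distance = base radius + s = 47 + 39.6725 = 86.6725

86.6725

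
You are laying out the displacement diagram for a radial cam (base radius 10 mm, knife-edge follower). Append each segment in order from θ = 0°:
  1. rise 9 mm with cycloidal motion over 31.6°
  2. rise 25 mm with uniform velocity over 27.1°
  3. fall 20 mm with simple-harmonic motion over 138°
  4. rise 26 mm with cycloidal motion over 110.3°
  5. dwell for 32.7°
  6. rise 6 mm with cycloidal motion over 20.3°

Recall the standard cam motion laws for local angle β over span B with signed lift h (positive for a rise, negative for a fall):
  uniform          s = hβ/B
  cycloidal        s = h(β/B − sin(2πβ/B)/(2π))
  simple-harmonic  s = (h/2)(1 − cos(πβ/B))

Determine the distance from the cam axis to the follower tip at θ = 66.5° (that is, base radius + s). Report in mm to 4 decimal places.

seg 1 [0°–31.6°] cycloidal, h=9: full span → s += 9 → s = 9.0000
seg 2 [31.6°–58.7°] uniform, h=25: full span → s += 25 → s = 34.0000
seg 3 [58.7°–196.7°] simple-harmonic, h=-20: θ=66.5° here. β=7.8, B=138. -20/2·(1 − cos(π·0.0565)) = -0.1572 → s = 33.8428
radial distance = base radius + s = 10 + 33.8428 = 43.8428

43.8428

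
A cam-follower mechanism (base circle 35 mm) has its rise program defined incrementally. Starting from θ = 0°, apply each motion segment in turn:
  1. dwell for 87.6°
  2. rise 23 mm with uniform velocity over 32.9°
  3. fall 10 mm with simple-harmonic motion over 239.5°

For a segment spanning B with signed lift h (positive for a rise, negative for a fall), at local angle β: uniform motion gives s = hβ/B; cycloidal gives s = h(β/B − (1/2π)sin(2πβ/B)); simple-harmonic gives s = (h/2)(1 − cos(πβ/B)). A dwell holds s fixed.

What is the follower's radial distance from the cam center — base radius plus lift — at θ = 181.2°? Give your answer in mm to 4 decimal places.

seg 1 [0°–87.6°] dwell: s stays 0.0000
seg 2 [87.6°–120.5°] uniform, h=23: full span → s += 23 → s = 23.0000
seg 3 [120.5°–360°] simple-harmonic, h=-10: θ=181.2° here. β=60.7, B=239.5. -10/2·(1 − cos(π·0.2534)) = -1.5029 → s = 21.4971
radial distance = base radius + s = 35 + 21.4971 = 56.4971

56.4971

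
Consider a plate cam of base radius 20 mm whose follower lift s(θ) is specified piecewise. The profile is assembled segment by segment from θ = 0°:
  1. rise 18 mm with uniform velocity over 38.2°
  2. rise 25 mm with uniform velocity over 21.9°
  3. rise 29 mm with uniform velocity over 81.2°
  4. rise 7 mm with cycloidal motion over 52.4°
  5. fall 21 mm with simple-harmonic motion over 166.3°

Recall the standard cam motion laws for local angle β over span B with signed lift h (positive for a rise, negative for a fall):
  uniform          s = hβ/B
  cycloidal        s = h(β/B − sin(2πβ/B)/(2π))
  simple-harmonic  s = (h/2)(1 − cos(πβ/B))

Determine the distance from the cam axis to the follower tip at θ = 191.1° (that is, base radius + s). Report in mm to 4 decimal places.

seg 1 [0°–38.2°] uniform, h=18: full span → s += 18 → s = 18.0000
seg 2 [38.2°–60.1°] uniform, h=25: full span → s += 25 → s = 43.0000
seg 3 [60.1°–141.3°] uniform, h=29: full span → s += 29 → s = 72.0000
seg 4 [141.3°–193.7°] cycloidal, h=7: θ=191.1° here. β=49.8, B=52.4. 7·(0.9504 − sin(2π·0.9504)/(2π)) = 6.9944 → s = 78.9944
radial distance = base radius + s = 20 + 78.9944 = 98.9944

98.9944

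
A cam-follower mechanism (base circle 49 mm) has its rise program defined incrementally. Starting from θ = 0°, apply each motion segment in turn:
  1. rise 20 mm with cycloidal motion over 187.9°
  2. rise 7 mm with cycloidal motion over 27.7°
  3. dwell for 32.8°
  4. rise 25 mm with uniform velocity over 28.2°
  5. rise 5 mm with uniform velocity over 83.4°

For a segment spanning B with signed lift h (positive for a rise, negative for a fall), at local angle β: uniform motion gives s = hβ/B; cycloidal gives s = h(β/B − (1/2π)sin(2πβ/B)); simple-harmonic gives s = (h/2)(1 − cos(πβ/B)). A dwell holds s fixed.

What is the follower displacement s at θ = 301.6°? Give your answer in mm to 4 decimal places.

seg 1 [0°–187.9°] cycloidal, h=20: full span → s += 20 → s = 20.0000
seg 2 [187.9°–215.6°] cycloidal, h=7: full span → s += 7 → s = 27.0000
seg 3 [215.6°–248.4°] dwell: s stays 27.0000
seg 4 [248.4°–276.6°] uniform, h=25: full span → s += 25 → s = 52.0000
seg 5 [276.6°–360°] uniform, h=5: θ=301.6° here. β=25, B=83.4. 5·25/83.4 = 1.4988 → s = 53.4988

53.4988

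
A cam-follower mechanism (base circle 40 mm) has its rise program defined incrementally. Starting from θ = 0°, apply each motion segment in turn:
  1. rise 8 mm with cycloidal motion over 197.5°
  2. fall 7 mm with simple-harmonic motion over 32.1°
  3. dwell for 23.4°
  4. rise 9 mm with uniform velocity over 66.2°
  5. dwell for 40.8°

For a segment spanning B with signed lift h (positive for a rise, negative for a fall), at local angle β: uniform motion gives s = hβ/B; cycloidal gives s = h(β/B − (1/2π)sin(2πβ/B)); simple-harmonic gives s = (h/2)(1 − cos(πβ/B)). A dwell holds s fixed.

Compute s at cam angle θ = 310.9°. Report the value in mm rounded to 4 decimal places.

seg 1 [0°–197.5°] cycloidal, h=8: full span → s += 8 → s = 8.0000
seg 2 [197.5°–229.6°] simple-harmonic, h=-7: full span → s += -7 → s = 1.0000
seg 3 [229.6°–253°] dwell: s stays 1.0000
seg 4 [253°–319.2°] uniform, h=9: θ=310.9° here. β=57.9, B=66.2. 9·57.9/66.2 = 7.8716 → s = 8.8716

8.8716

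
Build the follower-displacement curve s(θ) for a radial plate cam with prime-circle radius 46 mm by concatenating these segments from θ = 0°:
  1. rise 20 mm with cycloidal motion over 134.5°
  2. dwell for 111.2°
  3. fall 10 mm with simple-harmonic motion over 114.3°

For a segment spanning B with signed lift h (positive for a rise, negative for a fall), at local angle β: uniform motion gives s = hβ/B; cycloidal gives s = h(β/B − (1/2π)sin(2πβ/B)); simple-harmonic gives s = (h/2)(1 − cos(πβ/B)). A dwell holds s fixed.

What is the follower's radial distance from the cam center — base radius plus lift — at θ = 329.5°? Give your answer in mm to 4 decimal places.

seg 1 [0°–134.5°] cycloidal, h=20: full span → s += 20 → s = 20.0000
seg 2 [134.5°–245.7°] dwell: s stays 20.0000
seg 3 [245.7°–360°] simple-harmonic, h=-10: θ=329.5° here. β=83.8, B=114.3. -10/2·(1 − cos(π·0.7332)) = -8.3436 → s = 11.6564
radial distance = base radius + s = 46 + 11.6564 = 57.6564

57.6564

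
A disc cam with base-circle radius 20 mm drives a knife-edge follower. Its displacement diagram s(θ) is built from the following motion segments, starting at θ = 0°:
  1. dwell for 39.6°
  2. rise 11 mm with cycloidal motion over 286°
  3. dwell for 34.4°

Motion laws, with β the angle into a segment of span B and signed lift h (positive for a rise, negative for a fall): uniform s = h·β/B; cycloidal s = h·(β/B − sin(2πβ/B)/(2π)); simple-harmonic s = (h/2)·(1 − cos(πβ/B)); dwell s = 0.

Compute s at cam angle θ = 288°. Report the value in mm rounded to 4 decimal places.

seg 1 [0°–39.6°] dwell: s stays 0.0000
seg 2 [39.6°–325.6°] cycloidal, h=11: θ=288° here. β=248.4, B=286. 11·(0.8685 − sin(2π·0.8685)/(2π)) = 10.8411 → s = 10.8411

10.8411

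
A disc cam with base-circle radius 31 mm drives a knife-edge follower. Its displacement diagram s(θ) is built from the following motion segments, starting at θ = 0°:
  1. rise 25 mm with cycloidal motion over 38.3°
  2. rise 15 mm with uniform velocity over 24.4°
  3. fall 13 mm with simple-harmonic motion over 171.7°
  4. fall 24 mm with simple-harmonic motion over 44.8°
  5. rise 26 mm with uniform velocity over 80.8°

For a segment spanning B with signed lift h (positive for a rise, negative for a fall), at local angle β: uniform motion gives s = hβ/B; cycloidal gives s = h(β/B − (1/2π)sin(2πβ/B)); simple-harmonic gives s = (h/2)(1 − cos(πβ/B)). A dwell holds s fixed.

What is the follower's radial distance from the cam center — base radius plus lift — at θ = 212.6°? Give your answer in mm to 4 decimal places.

seg 1 [0°–38.3°] cycloidal, h=25: full span → s += 25 → s = 25.0000
seg 2 [38.3°–62.7°] uniform, h=15: full span → s += 15 → s = 40.0000
seg 3 [62.7°–234.4°] simple-harmonic, h=-13: θ=212.6° here. β=149.9, B=171.7. -13/2·(1 − cos(π·0.8730)) = -12.4897 → s = 27.5103
radial distance = base radius + s = 31 + 27.5103 = 58.5103

58.5103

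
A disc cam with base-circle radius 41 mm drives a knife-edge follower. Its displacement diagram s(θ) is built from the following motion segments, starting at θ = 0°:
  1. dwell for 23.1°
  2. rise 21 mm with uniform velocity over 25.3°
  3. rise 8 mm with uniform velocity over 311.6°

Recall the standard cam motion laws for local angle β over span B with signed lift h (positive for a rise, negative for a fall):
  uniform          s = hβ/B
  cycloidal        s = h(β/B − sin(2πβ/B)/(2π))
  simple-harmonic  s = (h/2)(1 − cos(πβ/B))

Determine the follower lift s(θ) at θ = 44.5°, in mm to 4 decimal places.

seg 1 [0°–23.1°] dwell: s stays 0.0000
seg 2 [23.1°–48.4°] uniform, h=21: θ=44.5° here. β=21.4, B=25.3. 21·21.4/25.3 = 17.7628 → s = 17.7628

17.7628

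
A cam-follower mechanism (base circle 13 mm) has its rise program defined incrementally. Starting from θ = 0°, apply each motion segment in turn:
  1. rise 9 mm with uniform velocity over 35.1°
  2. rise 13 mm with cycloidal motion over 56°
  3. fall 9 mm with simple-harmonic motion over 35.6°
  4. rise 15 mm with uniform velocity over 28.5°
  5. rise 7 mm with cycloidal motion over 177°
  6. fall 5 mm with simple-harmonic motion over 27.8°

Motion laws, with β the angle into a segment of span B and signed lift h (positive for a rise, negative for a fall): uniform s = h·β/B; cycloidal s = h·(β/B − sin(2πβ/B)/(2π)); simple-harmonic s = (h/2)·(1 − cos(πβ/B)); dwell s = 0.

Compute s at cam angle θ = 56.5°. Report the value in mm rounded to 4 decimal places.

seg 1 [0°–35.1°] uniform, h=9: full span → s += 9 → s = 9.0000
seg 2 [35.1°–91.1°] cycloidal, h=13: θ=56.5° here. β=21.4, B=56. 13·(0.3821 − sin(2π·0.3821)/(2π)) = 3.5720 → s = 12.5720

12.5720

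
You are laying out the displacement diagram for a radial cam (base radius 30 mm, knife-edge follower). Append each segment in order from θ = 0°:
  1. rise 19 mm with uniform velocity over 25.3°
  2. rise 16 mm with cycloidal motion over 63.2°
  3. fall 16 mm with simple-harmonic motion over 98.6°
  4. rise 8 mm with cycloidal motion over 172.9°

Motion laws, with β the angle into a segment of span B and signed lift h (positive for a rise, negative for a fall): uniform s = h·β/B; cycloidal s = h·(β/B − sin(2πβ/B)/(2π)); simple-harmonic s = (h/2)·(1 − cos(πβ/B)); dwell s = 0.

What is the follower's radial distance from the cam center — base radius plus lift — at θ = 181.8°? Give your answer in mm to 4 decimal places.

seg 1 [0°–25.3°] uniform, h=19: full span → s += 19 → s = 19.0000
seg 2 [25.3°–88.5°] cycloidal, h=16: full span → s += 16 → s = 35.0000
seg 3 [88.5°–187.1°] simple-harmonic, h=-16: θ=181.8° here. β=93.3, B=98.6. -16/2·(1 − cos(π·0.9462)) = -15.8862 → s = 19.1138
radial distance = base radius + s = 30 + 19.1138 = 49.1138

49.1138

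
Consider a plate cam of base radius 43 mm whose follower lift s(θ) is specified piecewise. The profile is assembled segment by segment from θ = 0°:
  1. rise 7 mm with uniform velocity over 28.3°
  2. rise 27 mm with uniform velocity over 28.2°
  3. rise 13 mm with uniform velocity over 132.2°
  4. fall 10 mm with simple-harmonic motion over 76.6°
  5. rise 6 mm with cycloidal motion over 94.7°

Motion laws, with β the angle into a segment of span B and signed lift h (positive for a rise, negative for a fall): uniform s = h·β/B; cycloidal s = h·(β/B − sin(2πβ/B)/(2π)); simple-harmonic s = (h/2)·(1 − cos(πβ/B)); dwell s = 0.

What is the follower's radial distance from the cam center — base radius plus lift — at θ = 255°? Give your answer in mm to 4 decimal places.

seg 1 [0°–28.3°] uniform, h=7: full span → s += 7 → s = 7.0000
seg 2 [28.3°–56.5°] uniform, h=27: full span → s += 27 → s = 34.0000
seg 3 [56.5°–188.7°] uniform, h=13: full span → s += 13 → s = 47.0000
seg 4 [188.7°–265.3°] simple-harmonic, h=-10: θ=255° here. β=66.3, B=76.6. -10/2·(1 − cos(π·0.8655)) = -9.5605 → s = 37.4395
radial distance = base radius + s = 43 + 37.4395 = 80.4395

80.4395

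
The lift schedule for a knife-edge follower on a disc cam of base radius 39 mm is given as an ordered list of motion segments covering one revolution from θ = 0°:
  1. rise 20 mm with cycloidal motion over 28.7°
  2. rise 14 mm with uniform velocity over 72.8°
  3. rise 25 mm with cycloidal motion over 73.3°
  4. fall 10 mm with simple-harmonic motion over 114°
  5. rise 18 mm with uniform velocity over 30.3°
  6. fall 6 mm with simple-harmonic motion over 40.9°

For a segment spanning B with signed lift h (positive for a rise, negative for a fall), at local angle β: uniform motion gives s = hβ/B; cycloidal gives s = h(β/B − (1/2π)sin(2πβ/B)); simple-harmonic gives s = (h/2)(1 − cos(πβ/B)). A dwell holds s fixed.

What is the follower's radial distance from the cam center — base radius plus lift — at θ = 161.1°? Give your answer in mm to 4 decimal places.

seg 1 [0°–28.7°] cycloidal, h=20: full span → s += 20 → s = 20.0000
seg 2 [28.7°–101.5°] uniform, h=14: full span → s += 14 → s = 34.0000
seg 3 [101.5°–174.8°] cycloidal, h=25: θ=161.1° here. β=59.6, B=73.3. 25·(0.8131 − sin(2π·0.8131)/(2π)) = 23.9977 → s = 57.9977
radial distance = base radius + s = 39 + 57.9977 = 96.9977

96.9977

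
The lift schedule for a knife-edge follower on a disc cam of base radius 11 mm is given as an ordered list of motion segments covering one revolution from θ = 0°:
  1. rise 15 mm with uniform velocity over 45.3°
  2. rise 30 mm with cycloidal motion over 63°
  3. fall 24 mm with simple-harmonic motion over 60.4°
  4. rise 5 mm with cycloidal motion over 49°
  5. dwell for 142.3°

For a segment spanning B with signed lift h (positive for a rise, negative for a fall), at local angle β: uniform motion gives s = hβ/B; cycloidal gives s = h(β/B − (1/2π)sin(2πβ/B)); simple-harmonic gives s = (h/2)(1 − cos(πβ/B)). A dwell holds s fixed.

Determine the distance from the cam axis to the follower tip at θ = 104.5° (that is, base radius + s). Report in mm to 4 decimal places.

seg 1 [0°–45.3°] uniform, h=15: full span → s += 15 → s = 15.0000
seg 2 [45.3°–108.3°] cycloidal, h=30: θ=104.5° here. β=59.2, B=63. 30·(0.9397 − sin(2π·0.9397)/(2π)) = 29.9570 → s = 44.9570
radial distance = base radius + s = 11 + 44.9570 = 55.9570

55.9570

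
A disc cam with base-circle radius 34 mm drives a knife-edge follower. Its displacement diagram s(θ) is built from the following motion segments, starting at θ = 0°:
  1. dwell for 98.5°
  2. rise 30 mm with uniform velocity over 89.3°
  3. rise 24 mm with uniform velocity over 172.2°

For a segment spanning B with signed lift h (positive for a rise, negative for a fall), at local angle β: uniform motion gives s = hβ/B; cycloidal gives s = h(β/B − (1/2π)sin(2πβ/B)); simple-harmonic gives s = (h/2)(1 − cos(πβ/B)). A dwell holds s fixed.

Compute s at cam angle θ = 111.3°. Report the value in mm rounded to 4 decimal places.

seg 1 [0°–98.5°] dwell: s stays 0.0000
seg 2 [98.5°–187.8°] uniform, h=30: θ=111.3° here. β=12.8, B=89.3. 30·12.8/89.3 = 4.3001 → s = 4.3001

4.3001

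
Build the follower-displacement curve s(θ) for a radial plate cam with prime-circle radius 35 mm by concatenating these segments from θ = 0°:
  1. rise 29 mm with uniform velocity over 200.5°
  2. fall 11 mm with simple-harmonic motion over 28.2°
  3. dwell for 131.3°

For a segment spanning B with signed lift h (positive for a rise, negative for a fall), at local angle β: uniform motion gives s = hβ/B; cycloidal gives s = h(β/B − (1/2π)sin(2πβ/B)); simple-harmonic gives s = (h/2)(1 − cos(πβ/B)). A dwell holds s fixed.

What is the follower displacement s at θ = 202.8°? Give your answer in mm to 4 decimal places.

seg 1 [0°–200.5°] uniform, h=29: full span → s += 29 → s = 29.0000
seg 2 [200.5°–228.7°] simple-harmonic, h=-11: θ=202.8° here. β=2.3, B=28.2. -11/2·(1 − cos(π·0.0816)) = -0.1796 → s = 28.8204

28.8204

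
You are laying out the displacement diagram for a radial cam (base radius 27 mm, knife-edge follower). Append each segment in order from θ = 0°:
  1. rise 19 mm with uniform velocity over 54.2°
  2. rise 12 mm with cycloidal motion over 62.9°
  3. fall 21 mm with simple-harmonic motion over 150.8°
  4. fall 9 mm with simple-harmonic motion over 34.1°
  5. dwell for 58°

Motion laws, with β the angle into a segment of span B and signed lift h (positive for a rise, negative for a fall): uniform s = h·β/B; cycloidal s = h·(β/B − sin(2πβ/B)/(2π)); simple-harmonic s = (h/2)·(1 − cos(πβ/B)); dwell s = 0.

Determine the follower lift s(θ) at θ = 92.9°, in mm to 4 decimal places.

seg 1 [0°–54.2°] uniform, h=19: full span → s += 19 → s = 19.0000
seg 2 [54.2°–117.1°] cycloidal, h=12: θ=92.9° here. β=38.7, B=62.9. 12·(0.6153 − sin(2π·0.6153)/(2π)) = 8.6485 → s = 27.6485

27.6485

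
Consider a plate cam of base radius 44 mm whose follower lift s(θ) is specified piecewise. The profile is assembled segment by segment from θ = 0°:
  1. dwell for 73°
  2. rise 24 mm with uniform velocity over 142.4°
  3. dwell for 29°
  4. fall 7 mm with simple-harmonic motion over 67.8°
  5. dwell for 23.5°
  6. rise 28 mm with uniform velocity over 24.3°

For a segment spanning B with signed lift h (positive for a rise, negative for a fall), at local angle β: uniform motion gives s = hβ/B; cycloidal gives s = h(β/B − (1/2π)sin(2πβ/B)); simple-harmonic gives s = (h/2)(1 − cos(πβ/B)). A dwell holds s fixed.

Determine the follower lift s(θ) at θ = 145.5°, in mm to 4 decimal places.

seg 1 [0°–73°] dwell: s stays 0.0000
seg 2 [73°–215.4°] uniform, h=24: θ=145.5° here. β=72.5, B=142.4. 24·72.5/142.4 = 12.2191 → s = 12.2191

12.2191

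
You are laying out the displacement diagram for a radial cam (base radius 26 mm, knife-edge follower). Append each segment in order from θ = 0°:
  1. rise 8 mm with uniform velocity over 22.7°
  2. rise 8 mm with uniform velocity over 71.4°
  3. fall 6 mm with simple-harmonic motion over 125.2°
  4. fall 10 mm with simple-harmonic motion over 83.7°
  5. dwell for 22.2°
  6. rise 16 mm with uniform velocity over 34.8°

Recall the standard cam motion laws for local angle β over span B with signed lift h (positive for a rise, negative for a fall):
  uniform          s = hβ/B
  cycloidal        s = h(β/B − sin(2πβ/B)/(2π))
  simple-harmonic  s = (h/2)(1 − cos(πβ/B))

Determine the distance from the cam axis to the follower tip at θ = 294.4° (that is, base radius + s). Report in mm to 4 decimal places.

seg 1 [0°–22.7°] uniform, h=8: full span → s += 8 → s = 8.0000
seg 2 [22.7°–94.1°] uniform, h=8: full span → s += 8 → s = 16.0000
seg 3 [94.1°–219.3°] simple-harmonic, h=-6: full span → s += -6 → s = 10.0000
seg 4 [219.3°–303°] simple-harmonic, h=-10: θ=294.4° here. β=75.1, B=83.7. -10/2·(1 − cos(π·0.8973)) = -9.7418 → s = 0.2582
radial distance = base radius + s = 26 + 0.2582 = 26.2582

26.2582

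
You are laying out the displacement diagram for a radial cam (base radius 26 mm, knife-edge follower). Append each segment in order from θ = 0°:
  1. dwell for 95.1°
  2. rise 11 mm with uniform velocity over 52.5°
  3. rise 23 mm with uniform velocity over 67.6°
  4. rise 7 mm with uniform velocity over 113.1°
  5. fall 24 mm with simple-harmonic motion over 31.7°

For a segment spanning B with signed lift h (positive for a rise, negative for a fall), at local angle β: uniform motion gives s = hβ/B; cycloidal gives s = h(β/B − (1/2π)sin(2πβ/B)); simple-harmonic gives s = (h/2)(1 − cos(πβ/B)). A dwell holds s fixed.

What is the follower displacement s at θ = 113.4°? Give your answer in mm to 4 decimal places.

seg 1 [0°–95.1°] dwell: s stays 0.0000
seg 2 [95.1°–147.6°] uniform, h=11: θ=113.4° here. β=18.3, B=52.5. 11·18.3/52.5 = 3.8343 → s = 3.8343

3.8343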